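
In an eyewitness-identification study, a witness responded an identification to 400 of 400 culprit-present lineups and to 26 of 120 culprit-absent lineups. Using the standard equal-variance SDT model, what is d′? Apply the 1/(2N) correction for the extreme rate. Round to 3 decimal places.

d′ = 3.807

The hit rate is 400/400 = 1, so apply the 1/(2N) correction: H → 1 − 1/(2·400) = 0.99875.
z(H) = z(0.99875) = 3.0233
z(FA) = z(0.21667) = -0.7835
d' = 3.0233 − (-0.7835) = 3.8068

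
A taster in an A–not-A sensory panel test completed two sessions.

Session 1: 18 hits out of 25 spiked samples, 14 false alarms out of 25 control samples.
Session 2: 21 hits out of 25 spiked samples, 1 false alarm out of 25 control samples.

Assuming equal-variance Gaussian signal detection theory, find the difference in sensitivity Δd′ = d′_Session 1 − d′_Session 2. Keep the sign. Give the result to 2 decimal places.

Session 1: z(0.7200) = 0.583, z(0.5600) = 0.151, d' = 0.432
Session 2: z(0.8400) = 0.994, z(0.0400) = -1.751, d' = 2.745
Δd' = d'_Session 1 − d'_Session 2 = 0.432 − 2.745 = -2.313
Session 2 has the higher sensitivity.

Δd′ = -2.31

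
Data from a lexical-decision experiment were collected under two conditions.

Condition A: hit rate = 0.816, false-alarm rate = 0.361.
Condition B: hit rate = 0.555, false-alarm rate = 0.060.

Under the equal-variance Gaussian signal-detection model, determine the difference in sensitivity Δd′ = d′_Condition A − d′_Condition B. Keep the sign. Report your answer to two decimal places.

Condition A: z(0.816) = 0.900, z(0.361) = -0.356, d' = 1.256
Condition B: z(0.555) = 0.138, z(0.060) = -1.555, d' = 1.693
Δd' = d'_Condition A − d'_Condition B = 1.256 − 1.693 = -0.437
Condition B has the higher sensitivity.

Δd′ = -0.44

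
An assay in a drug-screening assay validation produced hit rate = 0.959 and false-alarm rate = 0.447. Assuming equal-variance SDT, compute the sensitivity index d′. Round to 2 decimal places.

Φ⁻¹(H) = 1.739
Φ⁻¹(FA) = -0.133
d' = z(H) − z(FA) = 1.739 − (-0.133) = 1.872

d′ = 1.87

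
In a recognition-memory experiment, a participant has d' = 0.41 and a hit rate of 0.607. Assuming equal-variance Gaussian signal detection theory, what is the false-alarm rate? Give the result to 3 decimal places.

z(hit rate) = z(0.607) = 0.2715
z(FA) = z(H) − d' = 0.2715 − 0.41 = -0.1385
false-alarm rate = Φ(-0.1385) = 0.4449

false-alarm rate = 0.445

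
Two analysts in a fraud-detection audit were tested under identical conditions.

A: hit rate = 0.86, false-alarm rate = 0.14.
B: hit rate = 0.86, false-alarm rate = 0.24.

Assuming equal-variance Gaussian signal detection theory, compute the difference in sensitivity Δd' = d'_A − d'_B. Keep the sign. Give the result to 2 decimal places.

A: z(0.86) = 1.080, z(0.14) = -1.080, d' = 2.160
B: z(0.86) = 1.080, z(0.24) = -0.706, d' = 1.786
Δd' = d'_A − d'_B = 2.160 − 1.786 = 0.374
A has the higher sensitivity.

Δd' = 0.37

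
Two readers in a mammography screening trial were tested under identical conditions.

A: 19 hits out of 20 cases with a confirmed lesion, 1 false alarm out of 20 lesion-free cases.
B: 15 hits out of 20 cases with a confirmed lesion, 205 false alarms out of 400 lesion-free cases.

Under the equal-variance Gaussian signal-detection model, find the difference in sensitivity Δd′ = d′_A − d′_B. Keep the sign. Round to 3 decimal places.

A: z(0.9500) = 1.6449, z(0.0500) = -1.6449, d' = 3.2898
B: z(0.7500) = 0.6745, z(0.5125) = 0.0313, d' = 0.6432
Δd' = d'_A − d'_B = 3.2898 − 0.6432 = 2.6466
A has the higher sensitivity.

Δd′ = 2.647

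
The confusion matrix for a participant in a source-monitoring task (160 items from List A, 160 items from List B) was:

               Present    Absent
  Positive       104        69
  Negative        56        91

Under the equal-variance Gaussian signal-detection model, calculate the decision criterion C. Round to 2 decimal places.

H = 104/160 = 0.6500
FA = 69/160 = 0.4313
Φ⁻¹(H) = Φ⁻¹(0.6500) = 0.3853
Φ⁻¹(FA) = Φ⁻¹(0.4313) = -0.1731
c = −½·[z(H) + z(FA)] = −0.5 × (0.3853 + (-0.1731)) = -0.1061

C = -0.11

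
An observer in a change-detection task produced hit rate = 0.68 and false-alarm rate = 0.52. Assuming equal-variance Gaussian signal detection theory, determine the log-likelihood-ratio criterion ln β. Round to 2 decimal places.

ln β = -0.11

Φ⁻¹(H) = 0.468
Φ⁻¹(FA) = 0.050
ln β = −½·[z(H)² − z(FA)²] = −0.5 × (0.219 − 0.003) = -0.108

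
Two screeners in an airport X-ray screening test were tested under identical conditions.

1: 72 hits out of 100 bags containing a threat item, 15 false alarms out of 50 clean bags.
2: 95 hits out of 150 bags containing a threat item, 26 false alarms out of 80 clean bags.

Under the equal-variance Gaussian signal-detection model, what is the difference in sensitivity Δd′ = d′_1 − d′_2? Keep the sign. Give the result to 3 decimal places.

Δd′ = 0.313

1: z(0.7200) = 0.5828, z(0.3000) = -0.5244, d' = 1.1072
2: z(0.6333) = 0.3406, z(0.3250) = -0.4538, d' = 0.7944
Δd' = d'_1 − d'_2 = 1.1072 − 0.7944 = 0.3128
1 has the higher sensitivity.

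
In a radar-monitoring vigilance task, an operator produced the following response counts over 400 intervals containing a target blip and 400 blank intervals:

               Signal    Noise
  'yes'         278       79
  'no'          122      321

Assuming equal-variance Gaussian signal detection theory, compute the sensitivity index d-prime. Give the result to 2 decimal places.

d-prime = 1.36

H = 278/400 = 0.6950
FA = 79/400 = 0.1975
z(H) = 0.510
z(FA) = -0.851
d' = z(H) − z(FA) = 0.510 − (-0.851) = 1.361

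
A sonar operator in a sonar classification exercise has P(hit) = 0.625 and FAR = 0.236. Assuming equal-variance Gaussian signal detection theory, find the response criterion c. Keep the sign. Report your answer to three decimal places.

c = 0.200

z(H) = 0.3186
z(FA) = -0.7192
c = −½·[z(H) + z(FA)] = −0.5 × (0.3186 + (-0.7192)) = 0.2003
c > 0: the sonar operator has a conservative response bias.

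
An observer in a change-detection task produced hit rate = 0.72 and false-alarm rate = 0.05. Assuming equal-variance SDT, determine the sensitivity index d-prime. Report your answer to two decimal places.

d-prime = 2.23

z(H) = 0.5828
z(FA) = -1.6449
d' = z(H) − z(FA) = 0.5828 − (-1.6449) = 2.2277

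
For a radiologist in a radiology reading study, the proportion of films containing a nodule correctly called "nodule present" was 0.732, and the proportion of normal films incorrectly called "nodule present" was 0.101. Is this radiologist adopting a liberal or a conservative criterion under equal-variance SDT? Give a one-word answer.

conservative

z(H) = 0.619, z(FA) = -1.276
c = −½·(z(H) + z(FA)) = 0.3285
c > 0 → conservative criterion (biased toward responding “no”).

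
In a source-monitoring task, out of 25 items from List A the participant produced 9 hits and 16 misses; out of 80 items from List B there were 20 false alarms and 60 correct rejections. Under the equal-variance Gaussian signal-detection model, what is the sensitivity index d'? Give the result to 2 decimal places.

d' = 0.32

H = 9/25 = 0.3600
FA = 20/80 = 0.2500
Φ⁻¹(H) = -0.3585
Φ⁻¹(FA) = -0.6745
d' = z(H) − z(FA) = -0.3585 − (-0.6745) = 0.3160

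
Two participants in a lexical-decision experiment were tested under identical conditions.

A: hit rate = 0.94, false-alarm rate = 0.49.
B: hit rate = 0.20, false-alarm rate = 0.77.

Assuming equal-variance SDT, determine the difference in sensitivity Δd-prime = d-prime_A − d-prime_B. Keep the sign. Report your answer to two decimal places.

Δd-prime = 3.16

A: z(0.94) = 1.555, z(0.49) = -0.025, d' = 1.580
B: z(0.20) = -0.842, z(0.77) = 0.739, d' = -1.581
Δd' = d'_A − d'_B = 1.580 − (-1.581) = 3.161
A has the higher sensitivity.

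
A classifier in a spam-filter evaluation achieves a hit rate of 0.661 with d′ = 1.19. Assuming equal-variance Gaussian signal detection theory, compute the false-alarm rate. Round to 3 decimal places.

false-alarm rate = 0.219

z(hit rate) = z(0.661) = 0.4152
z(FA) = z(H) − d' = 0.4152 − 1.19 = -0.7748
false-alarm rate = Φ(-0.7748) = 0.2192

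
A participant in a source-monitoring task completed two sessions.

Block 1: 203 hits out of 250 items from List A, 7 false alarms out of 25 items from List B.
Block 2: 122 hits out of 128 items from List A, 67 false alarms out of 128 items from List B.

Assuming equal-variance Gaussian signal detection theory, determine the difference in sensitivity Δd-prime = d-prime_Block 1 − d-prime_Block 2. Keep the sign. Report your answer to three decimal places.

Δd-prime = -0.149

Block 1: z(0.8120) = 0.8853, z(0.2800) = -0.5828, d' = 1.4681
Block 2: z(0.9531) = 1.6757, z(0.5234) = 0.0587, d' = 1.6170
Δd' = d'_Block 1 − d'_Block 2 = 1.4681 − 1.6170 = -0.1489
Block 2 has the higher sensitivity.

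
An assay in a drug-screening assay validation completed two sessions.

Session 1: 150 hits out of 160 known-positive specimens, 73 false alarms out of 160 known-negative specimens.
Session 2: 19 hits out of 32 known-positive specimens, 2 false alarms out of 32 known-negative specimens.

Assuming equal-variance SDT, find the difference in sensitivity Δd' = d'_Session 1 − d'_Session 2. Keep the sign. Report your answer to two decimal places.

Δd' = -0.13

Session 1: z(0.9375) = 1.534, z(0.4562) = -0.110, d' = 1.644
Session 2: z(0.5938) = 0.237, z(0.0625) = -1.534, d' = 1.771
Δd' = d'_Session 1 − d'_Session 2 = 1.644 − 1.771 = -0.127
Session 2 has the higher sensitivity.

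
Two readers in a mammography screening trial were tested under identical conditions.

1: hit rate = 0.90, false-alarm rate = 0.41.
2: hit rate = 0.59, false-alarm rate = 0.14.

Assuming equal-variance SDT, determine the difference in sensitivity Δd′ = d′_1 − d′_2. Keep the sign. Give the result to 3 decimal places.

Δd′ = 0.201

1: z(0.90) = 1.2816, z(0.41) = -0.2275, d' = 1.5091
2: z(0.59) = 0.2275, z(0.14) = -1.0803, d' = 1.3078
Δd' = d'_1 − d'_2 = 1.5091 − 1.3078 = 0.2013
1 has the higher sensitivity.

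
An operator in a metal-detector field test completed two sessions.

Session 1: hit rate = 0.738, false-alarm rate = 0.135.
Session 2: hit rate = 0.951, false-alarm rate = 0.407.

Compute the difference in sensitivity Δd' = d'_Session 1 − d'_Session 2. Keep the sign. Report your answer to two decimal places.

Session 1: z(0.738) = 0.637, z(0.135) = -1.103, d' = 1.740
Session 2: z(0.951) = 1.655, z(0.407) = -0.235, d' = 1.890
Δd' = d'_Session 1 − d'_Session 2 = 1.740 − 1.890 = -0.150
Session 2 has the higher sensitivity.

Δd' = -0.15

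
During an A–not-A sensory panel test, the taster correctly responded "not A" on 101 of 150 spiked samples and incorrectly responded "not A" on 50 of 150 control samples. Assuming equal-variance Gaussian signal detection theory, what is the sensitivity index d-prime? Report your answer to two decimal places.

d-prime = 0.88

H = 101/150 = 0.6733
FA = 50/150 = 0.3333
Φ⁻¹(H) = Φ⁻¹(0.6733) = 0.449
Φ⁻¹(FA) = Φ⁻¹(0.3333) = -0.431
d' = z(H) − z(FA) = 0.449 − (-0.431) = 0.880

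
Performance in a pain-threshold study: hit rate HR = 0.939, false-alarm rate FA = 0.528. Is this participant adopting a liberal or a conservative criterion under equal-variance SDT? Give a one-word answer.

z(H) = 1.546, z(FA) = 0.070
c = −½·(z(H) + z(FA)) = -0.808
c < 0 → liberal criterion (biased toward responding “yes”).

liberal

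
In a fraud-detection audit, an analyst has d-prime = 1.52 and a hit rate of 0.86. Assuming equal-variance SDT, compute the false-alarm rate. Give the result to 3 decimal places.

z(hit rate) = z(0.86) = 1.0803
z(FA) = z(H) − d' = 1.0803 − 1.52 = -0.4397
false-alarm rate = Φ(-0.4397) = 0.3301

false-alarm rate = 0.330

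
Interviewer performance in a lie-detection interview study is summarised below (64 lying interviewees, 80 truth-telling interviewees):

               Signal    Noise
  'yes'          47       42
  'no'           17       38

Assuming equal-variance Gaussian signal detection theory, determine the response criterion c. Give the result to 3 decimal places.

c = -0.344

H = 47/64 = 0.7344
FA = 42/80 = 0.5250
Φ⁻¹(0.7344) = 0.6262, Φ⁻¹(0.5250) = 0.0627
c = −½·[z(H) + z(FA)] = −0.5 × (0.6262 + 0.0627) = -0.34445
c < 0: the interviewer has a liberal response bias.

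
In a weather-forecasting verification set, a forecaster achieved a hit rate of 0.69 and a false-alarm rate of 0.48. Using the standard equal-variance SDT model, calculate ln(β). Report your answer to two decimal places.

ln β = -0.12

Φ⁻¹(H) = Φ⁻¹(0.69) = 0.496
Φ⁻¹(FA) = Φ⁻¹(0.48) = -0.050
ln β = −½·[z(H)² − z(FA)²] = −0.5 × (0.246 − 0.003) = -0.1215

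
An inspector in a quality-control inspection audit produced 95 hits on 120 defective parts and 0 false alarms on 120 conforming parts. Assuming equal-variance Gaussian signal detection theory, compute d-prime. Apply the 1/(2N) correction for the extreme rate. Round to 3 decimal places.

The false-alarm rate is 0/120 = 0, so apply the 1/(2N) correction: FA → 1/(2·120) = 0.00417.
z(H) = z(0.79167) = 0.8122
z(FA) = z(0.00417) = -2.6380
d' = 0.8122 − (-2.6380) = 3.4502

d-prime = 3.450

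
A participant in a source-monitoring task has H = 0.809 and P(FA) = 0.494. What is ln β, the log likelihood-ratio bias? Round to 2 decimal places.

ln β = -0.38

z(H) = 0.874
z(FA) = -0.015
ln β = −½·[z(H)² − z(FA)²] = −0.5 × (0.764 − 0.000) = -0.382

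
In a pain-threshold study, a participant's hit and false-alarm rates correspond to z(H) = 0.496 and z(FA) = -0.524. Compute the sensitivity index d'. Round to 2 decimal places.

d' = z(H) − z(FA) = 0.496 − (-0.524) = 1.020

d' = 1.02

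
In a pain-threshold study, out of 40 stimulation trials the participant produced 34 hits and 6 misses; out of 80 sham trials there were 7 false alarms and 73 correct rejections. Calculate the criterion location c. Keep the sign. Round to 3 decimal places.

H = 34/40 = 0.8500
FA = 7/80 = 0.0875
z(H) = z(0.8500) = 1.0364
z(FA) = z(0.0875) = -1.3563
c = −½·[z(H) + z(FA)] = −0.5 × (1.0364 + (-1.3563)) = 0.15995
c > 0: the participant has a conservative response bias.

c = 0.160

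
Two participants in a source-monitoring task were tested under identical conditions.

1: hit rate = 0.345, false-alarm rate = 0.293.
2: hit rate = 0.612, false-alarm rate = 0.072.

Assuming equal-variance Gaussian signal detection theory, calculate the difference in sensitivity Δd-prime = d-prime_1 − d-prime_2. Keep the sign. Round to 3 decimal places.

1: z(0.345) = -0.3989, z(0.293) = -0.5446, d' = 0.1457
2: z(0.612) = 0.2845, z(0.072) = -1.4611, d' = 1.7456
Δd' = d'_1 − d'_2 = 0.1457 − 1.7456 = -1.5999
2 has the higher sensitivity.

Δd-prime = -1.600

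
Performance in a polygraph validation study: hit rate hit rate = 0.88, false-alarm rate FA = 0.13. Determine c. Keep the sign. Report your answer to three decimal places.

z(H) = 1.1750
z(FA) = -1.1264
c = −½·[z(H) + z(FA)] = −0.5 × (1.1750 + (-1.1264)) = -0.0243

c = -0.024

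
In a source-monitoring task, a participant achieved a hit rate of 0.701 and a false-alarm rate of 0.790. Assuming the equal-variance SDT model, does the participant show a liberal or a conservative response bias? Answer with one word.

liberal

z(H) = 0.527, z(FA) = 0.806
c = −½·(z(H) + z(FA)) = -0.6665
c < 0 → liberal criterion (biased toward responding “yes”).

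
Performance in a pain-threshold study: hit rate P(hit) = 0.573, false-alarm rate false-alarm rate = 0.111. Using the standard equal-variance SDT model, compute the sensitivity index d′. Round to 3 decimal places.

d′ = 1.405

z(H) = 0.1840
z(FA) = -1.2212
d' = z(H) − z(FA) = 0.1840 − (-1.2212) = 1.4052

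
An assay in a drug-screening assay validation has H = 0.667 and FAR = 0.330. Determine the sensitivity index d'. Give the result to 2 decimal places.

d' = 0.87

Φ⁻¹(H) = Φ⁻¹(0.667) = 0.432
Φ⁻¹(FA) = Φ⁻¹(0.330) = -0.440
d' = z(H) − z(FA) = 0.432 − (-0.440) = 0.872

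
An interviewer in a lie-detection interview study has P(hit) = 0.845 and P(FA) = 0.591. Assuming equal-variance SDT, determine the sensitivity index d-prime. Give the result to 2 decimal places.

d-prime = 0.79

Φ⁻¹(H) = Φ⁻¹(0.845) = 1.015
Φ⁻¹(FA) = Φ⁻¹(0.591) = 0.230
d' = z(H) − z(FA) = 1.015 − 0.230 = 0.785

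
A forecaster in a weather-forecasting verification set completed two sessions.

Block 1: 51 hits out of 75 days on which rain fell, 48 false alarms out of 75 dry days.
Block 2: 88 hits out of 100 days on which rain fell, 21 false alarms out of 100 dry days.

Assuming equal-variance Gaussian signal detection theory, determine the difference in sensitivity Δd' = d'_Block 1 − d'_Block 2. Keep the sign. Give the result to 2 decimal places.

Δd' = -1.87

Block 1: z(0.6800) = 0.468, z(0.6400) = 0.358, d' = 0.110
Block 2: z(0.8800) = 1.175, z(0.2100) = -0.806, d' = 1.981
Δd' = d'_Block 1 − d'_Block 2 = 0.110 − 1.981 = -1.871
Block 2 has the higher sensitivity.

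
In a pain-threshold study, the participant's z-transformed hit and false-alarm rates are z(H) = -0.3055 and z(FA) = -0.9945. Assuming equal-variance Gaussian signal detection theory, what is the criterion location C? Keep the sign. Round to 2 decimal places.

C = 0.65

c = −½·[z(H) + z(FA)] = −½·(-0.3055 + (-0.9945)) = 0.6500
c > 0: the participant has a conservative response bias.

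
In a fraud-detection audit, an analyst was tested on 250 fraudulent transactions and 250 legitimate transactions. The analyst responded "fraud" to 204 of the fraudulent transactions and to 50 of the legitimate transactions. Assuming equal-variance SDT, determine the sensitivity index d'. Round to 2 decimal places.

H = 204/250 = 0.8160
FA = 50/250 = 0.2000
z(H) = z(0.8160) = 0.9002
z(FA) = z(0.2000) = -0.8416
d' = z(H) − z(FA) = 0.9002 − (-0.8416) = 1.7418

d' = 1.74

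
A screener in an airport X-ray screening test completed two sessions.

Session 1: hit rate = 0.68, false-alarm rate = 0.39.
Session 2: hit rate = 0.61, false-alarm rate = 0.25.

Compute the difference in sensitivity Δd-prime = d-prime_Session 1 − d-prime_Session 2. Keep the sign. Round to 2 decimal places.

Session 1: z(0.68) = 0.468, z(0.39) = -0.279, d' = 0.747
Session 2: z(0.61) = 0.279, z(0.25) = -0.674, d' = 0.953
Δd' = d'_Session 1 − d'_Session 2 = 0.747 − 0.953 = -0.206
Session 2 has the higher sensitivity.

Δd-prime = -0.21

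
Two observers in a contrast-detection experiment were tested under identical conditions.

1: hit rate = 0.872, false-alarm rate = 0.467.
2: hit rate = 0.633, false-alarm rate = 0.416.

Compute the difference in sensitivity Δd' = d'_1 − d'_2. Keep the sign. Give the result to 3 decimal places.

Δd' = 0.667

1: z(0.872) = 1.1359, z(0.467) = -0.0828, d' = 1.2187
2: z(0.633) = 0.3398, z(0.416) = -0.2121, d' = 0.5519
Δd' = d'_1 − d'_2 = 1.2187 − 0.5519 = 0.6668
1 has the higher sensitivity.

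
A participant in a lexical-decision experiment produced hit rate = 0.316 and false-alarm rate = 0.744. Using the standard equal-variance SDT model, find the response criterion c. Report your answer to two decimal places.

z(H) = -0.4789
z(FA) = 0.6557
c = −½·[z(H) + z(FA)] = −0.5 × (-0.4789 + 0.6557) = -0.0884

c = -0.09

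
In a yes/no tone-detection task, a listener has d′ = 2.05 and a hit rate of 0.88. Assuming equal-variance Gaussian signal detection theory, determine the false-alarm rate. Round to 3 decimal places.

z(hit rate) = z(0.88) = 1.1750
z(FA) = z(H) − d' = 1.1750 − 2.05 = -0.8750
false-alarm rate = Φ(-0.8750) = 0.1908

false-alarm rate = 0.191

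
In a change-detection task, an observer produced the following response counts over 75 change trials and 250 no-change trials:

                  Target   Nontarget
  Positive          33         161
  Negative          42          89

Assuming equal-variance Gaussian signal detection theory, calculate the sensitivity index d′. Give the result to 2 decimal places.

d′ = -0.52

H = 33/75 = 0.4400
FA = 161/250 = 0.6440
z(H) = -0.1510
z(FA) = 0.3692
d' = z(H) − z(FA) = -0.1510 − 0.3692 = -0.5202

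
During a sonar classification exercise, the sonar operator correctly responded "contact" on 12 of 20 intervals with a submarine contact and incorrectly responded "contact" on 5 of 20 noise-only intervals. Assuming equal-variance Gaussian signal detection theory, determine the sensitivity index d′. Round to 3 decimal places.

H = 12/20 = 0.6000
FA = 5/20 = 0.2500
Φ⁻¹(H) = 0.2533
Φ⁻¹(FA) = -0.6745
d' = z(H) − z(FA) = 0.2533 − (-0.6745) = 0.9278

d′ = 0.928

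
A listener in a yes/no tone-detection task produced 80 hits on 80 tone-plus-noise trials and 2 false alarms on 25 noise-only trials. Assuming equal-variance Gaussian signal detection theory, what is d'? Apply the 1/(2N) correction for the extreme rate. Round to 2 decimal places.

d' = 3.90

The hit rate is 80/80 = 1, so apply the 1/(2N) correction: H → 1 − 1/(2·80) = 0.99375.
z(H) = z(0.99375) = 2.498
z(FA) = z(0.08000) = -1.405
d' = 2.498 − (-1.405) = 3.903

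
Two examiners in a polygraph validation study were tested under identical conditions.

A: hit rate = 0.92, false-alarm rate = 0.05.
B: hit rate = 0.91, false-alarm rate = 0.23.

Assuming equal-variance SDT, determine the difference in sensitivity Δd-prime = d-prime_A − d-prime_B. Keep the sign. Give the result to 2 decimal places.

A: z(0.92) = 1.405, z(0.05) = -1.645, d' = 3.050
B: z(0.91) = 1.341, z(0.23) = -0.739, d' = 2.080
Δd' = d'_A − d'_B = 3.050 − 2.080 = 0.970
A has the higher sensitivity.

Δd-prime = 0.97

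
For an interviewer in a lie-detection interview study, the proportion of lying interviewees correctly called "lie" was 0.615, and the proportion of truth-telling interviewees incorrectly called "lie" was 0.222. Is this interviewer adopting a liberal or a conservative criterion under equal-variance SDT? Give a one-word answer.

conservative

z(H) = 0.292, z(FA) = -0.765
c = −½·(z(H) + z(FA)) = 0.2365
c > 0 → conservative criterion (biased toward responding “no”).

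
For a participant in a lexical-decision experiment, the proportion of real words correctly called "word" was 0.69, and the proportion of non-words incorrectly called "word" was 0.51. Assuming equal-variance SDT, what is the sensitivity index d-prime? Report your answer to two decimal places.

d-prime = 0.47

z(0.69) = 0.496, z(0.51) = 0.025
d' = z(H) − z(FA) = 0.496 − 0.025 = 0.471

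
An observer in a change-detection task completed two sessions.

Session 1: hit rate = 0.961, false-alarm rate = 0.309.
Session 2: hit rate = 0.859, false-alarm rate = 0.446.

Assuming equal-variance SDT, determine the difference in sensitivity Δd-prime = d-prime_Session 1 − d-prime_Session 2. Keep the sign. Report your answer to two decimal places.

Session 1: z(0.961) = 1.762, z(0.309) = -0.499, d' = 2.261
Session 2: z(0.859) = 1.076, z(0.446) = -0.136, d' = 1.212
Δd' = d'_Session 1 − d'_Session 2 = 2.261 − 1.212 = 1.049
Session 1 has the higher sensitivity.

Δd-prime = 1.05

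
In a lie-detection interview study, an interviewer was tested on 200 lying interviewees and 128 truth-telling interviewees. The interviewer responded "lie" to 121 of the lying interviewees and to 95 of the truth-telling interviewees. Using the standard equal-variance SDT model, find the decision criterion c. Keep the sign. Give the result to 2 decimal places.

c = -0.46

H = 121/200 = 0.6050
FA = 95/128 = 0.7422
Φ⁻¹(H) = 0.2663
Φ⁻¹(FA) = 0.6501
c = −½·[z(H) + z(FA)] = −0.5 × (0.2663 + 0.6501) = -0.4582
c < 0: the interviewer has a liberal response bias.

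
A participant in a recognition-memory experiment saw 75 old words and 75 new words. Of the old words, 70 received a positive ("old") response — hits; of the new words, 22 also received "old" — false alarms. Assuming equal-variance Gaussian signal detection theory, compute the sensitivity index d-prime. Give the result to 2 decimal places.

d-prime = 2.04

H = 70/75 = 0.9333
FA = 22/75 = 0.2933
Φ⁻¹(H) = 1.5008
Φ⁻¹(FA) = -0.5438
d' = z(H) − z(FA) = 1.5008 − (-0.5438) = 2.0446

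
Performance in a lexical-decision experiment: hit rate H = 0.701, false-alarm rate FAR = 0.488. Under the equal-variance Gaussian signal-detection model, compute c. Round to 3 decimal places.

Φ⁻¹(H) = 0.5273
Φ⁻¹(FA) = -0.0301
c = −½·[z(H) + z(FA)] = −0.5 × (0.5273 + (-0.0301)) = -0.2486
c < 0: the participant has a liberal response bias.

c = -0.249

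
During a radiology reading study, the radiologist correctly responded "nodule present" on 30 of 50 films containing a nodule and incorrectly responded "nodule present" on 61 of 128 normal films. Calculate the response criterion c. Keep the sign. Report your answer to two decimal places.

c = -0.10

H = 30/50 = 0.6000
FA = 61/128 = 0.4766
z(0.6000) = 0.2533, z(0.4766) = -0.0587
c = −½·[z(H) + z(FA)] = −0.5 × (0.2533 + (-0.0587)) = -0.0973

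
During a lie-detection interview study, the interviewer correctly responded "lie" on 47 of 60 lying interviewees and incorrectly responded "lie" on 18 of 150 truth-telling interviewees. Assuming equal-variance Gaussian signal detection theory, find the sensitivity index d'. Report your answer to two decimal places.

d' = 1.96

H = 47/60 = 0.7833
FA = 18/150 = 0.1200
Φ⁻¹(H) = Φ⁻¹(0.7833) = 0.7834
Φ⁻¹(FA) = Φ⁻¹(0.1200) = -1.1750
d' = z(H) − z(FA) = 0.7834 − (-1.1750) = 1.9584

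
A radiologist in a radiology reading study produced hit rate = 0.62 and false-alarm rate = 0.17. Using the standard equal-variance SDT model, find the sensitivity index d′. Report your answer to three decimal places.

z(0.62) = 0.3055, z(0.17) = -0.9542
d' = z(H) − z(FA) = 0.3055 − (-0.9542) = 1.2597

d′ = 1.260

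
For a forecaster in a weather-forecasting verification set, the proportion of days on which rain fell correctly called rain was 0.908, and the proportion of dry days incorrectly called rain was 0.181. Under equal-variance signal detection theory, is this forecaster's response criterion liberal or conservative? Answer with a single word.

z(H) = 1.329, z(FA) = -0.912
c = −½·(z(H) + z(FA)) = -0.2085
c < 0 → liberal criterion (biased toward responding “yes”).

liberal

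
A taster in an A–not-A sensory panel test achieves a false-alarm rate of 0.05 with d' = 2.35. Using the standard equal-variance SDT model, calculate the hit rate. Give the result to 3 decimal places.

hit rate = 0.760

z(false-alarm rate) = z(0.05) = -1.6449
z(H) = z(FA) + d' = -1.6449 + 2.35 = 0.7051
hit rate = Φ(0.7051) = 0.7596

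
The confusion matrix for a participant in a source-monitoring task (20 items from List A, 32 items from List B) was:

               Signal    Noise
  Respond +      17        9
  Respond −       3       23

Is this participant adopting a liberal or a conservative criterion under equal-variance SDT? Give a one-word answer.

liberal

z(H) = 1.036, z(FA) = -0.579
c = −½·(z(H) + z(FA)) = -0.2285
c < 0 → liberal criterion (biased toward responding “yes”).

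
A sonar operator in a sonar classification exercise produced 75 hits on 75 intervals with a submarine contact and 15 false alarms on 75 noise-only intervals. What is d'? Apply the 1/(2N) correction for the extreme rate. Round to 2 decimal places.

The hit rate is 75/75 = 1, so apply the 1/(2N) correction: H → 1 − 1/(2·75) = 0.99333.
z(H) = z(0.99333) = 2.475
z(FA) = z(0.20000) = -0.842
d' = 2.475 − (-0.842) = 3.317

d' = 3.32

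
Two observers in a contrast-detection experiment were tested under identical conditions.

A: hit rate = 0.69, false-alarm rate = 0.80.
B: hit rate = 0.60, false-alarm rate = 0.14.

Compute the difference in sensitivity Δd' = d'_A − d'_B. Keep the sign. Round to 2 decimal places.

A: z(0.69) = 0.496, z(0.80) = 0.842, d' = -0.346
B: z(0.60) = 0.253, z(0.14) = -1.080, d' = 1.333
Δd' = d'_A − d'_B = -0.346 − 1.333 = -1.679
B has the higher sensitivity.

Δd' = -1.68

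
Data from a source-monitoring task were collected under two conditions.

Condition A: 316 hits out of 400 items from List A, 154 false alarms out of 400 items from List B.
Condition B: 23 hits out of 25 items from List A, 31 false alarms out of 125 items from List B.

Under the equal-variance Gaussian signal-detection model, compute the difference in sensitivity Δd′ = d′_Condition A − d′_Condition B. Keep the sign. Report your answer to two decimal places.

Δd′ = -0.99

Condition A: z(0.7900) = 0.806, z(0.3850) = -0.292, d' = 1.098
Condition B: z(0.9200) = 1.405, z(0.2480) = -0.681, d' = 2.086
Δd' = d'_Condition A − d'_Condition B = 1.098 − 2.086 = -0.988
Condition B has the higher sensitivity.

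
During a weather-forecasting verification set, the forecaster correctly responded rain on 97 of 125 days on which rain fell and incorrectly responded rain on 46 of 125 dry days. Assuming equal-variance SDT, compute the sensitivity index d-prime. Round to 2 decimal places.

H = 97/125 = 0.7760
FA = 46/125 = 0.3680
z(H) = z(0.7760) = 0.7588
z(FA) = z(0.3680) = -0.3372
d' = z(H) − z(FA) = 0.7588 − (-0.3372) = 1.0960

d-prime = 1.10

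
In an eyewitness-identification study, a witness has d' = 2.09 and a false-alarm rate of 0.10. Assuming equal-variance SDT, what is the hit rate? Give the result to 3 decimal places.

z(false-alarm rate) = z(0.10) = -1.2816
z(H) = z(FA) + d' = -1.2816 + 2.09 = 0.8084
hit rate = Φ(0.8084) = 0.7906

hit rate = 0.791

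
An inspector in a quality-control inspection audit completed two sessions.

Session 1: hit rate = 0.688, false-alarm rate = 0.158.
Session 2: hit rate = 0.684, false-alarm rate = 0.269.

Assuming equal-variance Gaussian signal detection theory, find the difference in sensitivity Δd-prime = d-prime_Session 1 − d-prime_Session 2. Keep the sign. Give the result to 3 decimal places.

Session 1: z(0.688) = 0.4902, z(0.158) = -1.0027, d' = 1.4929
Session 2: z(0.684) = 0.4789, z(0.269) = -0.6158, d' = 1.0947
Δd' = d'_Session 1 − d'_Session 2 = 1.4929 − 1.0947 = 0.3982
Session 1 has the higher sensitivity.

Δd-prime = 0.398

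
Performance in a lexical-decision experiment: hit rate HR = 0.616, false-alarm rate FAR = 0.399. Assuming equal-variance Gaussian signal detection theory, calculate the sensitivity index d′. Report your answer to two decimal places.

Φ⁻¹(0.616) = 0.295, Φ⁻¹(0.399) = -0.256
d' = z(H) − z(FA) = 0.295 − (-0.256) = 0.551

d′ = 0.55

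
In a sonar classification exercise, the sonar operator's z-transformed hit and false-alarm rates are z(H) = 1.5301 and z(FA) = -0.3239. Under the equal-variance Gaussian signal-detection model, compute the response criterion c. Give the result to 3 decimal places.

c = -0.603

c = −½·[z(H) + z(FA)] = −½·(1.5301 + (-0.3239)) = -0.6031
c < 0: the sonar operator has a liberal response bias.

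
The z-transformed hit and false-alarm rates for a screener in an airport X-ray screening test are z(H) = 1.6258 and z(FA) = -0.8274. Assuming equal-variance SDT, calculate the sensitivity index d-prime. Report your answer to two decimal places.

d' = z(H) − z(FA) = 1.6258 − (-0.8274) = 2.4532

d-prime = 2.45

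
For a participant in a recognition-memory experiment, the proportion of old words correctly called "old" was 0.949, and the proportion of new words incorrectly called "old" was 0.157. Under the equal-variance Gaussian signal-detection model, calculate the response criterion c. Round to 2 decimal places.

z(0.949) = 1.6352, z(0.157) = -1.0069
c = −½·[z(H) + z(FA)] = −0.5 × (1.6352 + (-1.0069)) = -0.31415
c < 0: the participant has a liberal response bias.

c = -0.31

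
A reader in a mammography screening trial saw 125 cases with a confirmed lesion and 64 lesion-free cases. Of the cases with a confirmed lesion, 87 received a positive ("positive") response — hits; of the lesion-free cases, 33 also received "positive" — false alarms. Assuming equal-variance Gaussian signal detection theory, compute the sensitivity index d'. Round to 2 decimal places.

d' = 0.47

H = 87/125 = 0.6960
FA = 33/64 = 0.5156
z(H) = 0.513
z(FA) = 0.039
d' = z(H) − z(FA) = 0.513 − 0.039 = 0.474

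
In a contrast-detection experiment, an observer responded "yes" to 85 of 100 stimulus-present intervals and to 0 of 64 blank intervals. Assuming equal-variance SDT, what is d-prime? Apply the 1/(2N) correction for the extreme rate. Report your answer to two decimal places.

d-prime = 3.45

The false-alarm rate is 0/64 = 0, so apply the 1/(2N) correction: FA → 1/(2·64) = 0.00781.
z(H) = z(0.85000) = 1.036
z(FA) = z(0.00781) = -2.418
d' = 1.036 − (-2.418) = 3.454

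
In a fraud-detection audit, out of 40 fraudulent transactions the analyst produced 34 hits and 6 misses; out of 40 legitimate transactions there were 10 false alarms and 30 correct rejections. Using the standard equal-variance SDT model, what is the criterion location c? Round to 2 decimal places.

H = 34/40 = 0.8500
FA = 10/40 = 0.2500
z(H) = z(0.8500) = 1.0364
z(FA) = z(0.2500) = -0.6745
c = −½·[z(H) + z(FA)] = −0.5 × (1.0364 + (-0.6745)) = -0.18095
c < 0: the analyst has a liberal response bias.

c = -0.18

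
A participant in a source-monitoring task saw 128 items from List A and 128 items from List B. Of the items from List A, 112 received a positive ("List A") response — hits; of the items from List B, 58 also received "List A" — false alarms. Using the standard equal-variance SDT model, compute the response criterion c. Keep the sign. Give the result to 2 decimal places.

H = 112/128 = 0.8750
FA = 58/128 = 0.4531
Φ⁻¹(0.8750) = 1.1503, Φ⁻¹(0.4531) = -0.1178
c = −½·[z(H) + z(FA)] = −0.5 × (1.1503 + (-0.1178)) = -0.51625
c < 0: the participant has a liberal response bias.

c = -0.52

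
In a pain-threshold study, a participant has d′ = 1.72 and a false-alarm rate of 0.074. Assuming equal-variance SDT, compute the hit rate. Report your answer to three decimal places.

z(false-alarm rate) = z(0.074) = -1.4466
z(H) = z(FA) + d' = -1.4466 + 1.72 = 0.2734
hit rate = Φ(0.2734) = 0.6077

hit rate = 0.608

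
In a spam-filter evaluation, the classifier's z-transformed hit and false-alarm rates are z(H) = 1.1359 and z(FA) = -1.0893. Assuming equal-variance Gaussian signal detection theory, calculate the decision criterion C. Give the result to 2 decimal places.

c = −½·[z(H) + z(FA)] = −½·(1.1359 + (-1.0893)) = -0.0233
c < 0: the classifier has a liberal response bias.

C = -0.02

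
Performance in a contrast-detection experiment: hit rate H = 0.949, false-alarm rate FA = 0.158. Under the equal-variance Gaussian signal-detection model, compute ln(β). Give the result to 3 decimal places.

ln β = -0.834

z(H) = 1.6352
z(FA) = -1.0027
ln β = −½·[z(H)² − z(FA)²] = −0.5 × (2.6739 − 1.0054) = -0.83425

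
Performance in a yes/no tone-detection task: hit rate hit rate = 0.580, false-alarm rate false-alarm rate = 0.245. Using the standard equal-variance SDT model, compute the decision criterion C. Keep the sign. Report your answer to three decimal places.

z(H) = z(0.580) = 0.2019
z(FA) = z(0.245) = -0.6903
c = −½·[z(H) + z(FA)] = −0.5 × (0.2019 + (-0.6903)) = 0.2442
c > 0: the listener has a conservative response bias.

C = 0.244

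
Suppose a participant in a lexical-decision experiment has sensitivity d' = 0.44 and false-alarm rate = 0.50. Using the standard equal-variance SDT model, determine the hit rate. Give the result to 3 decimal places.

z(false-alarm rate) = z(0.50) = 0.0000
z(H) = z(FA) + d' = 0.0000 + 0.44 = 0.4400
hit rate = Φ(0.4400) = 0.6700

hit rate = 0.670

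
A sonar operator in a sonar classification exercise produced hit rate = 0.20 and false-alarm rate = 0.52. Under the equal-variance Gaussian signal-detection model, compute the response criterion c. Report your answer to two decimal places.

Φ⁻¹(0.20) = -0.8416, Φ⁻¹(0.52) = 0.0502
c = −½·[z(H) + z(FA)] = −0.5 × (-0.8416 + 0.0502) = 0.3957

c = 0.40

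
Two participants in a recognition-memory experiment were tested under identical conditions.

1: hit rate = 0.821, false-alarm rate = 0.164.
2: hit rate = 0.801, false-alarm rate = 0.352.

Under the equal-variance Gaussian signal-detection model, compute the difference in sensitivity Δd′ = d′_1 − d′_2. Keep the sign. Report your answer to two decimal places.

1: z(0.821) = 0.919, z(0.164) = -0.978, d' = 1.897
2: z(0.801) = 0.845, z(0.352) = -0.380, d' = 1.225
Δd' = d'_1 − d'_2 = 1.897 − 1.225 = 0.672
1 has the higher sensitivity.

Δd′ = 0.67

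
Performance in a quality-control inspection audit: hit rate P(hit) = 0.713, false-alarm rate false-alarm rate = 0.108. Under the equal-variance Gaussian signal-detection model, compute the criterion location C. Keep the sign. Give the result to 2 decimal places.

Φ⁻¹(H) = 0.5622
Φ⁻¹(FA) = -1.2372
c = −½·[z(H) + z(FA)] = −0.5 × (0.5622 + (-1.2372)) = 0.3375

C = 0.34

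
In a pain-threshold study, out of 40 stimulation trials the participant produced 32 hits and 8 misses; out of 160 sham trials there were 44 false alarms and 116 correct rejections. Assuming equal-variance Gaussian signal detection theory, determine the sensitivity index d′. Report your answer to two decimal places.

d′ = 1.44

H = 32/40 = 0.8000
FA = 44/160 = 0.2750
Φ⁻¹(H) = 0.842
Φ⁻¹(FA) = -0.598
d' = z(H) − z(FA) = 0.842 − (-0.598) = 1.440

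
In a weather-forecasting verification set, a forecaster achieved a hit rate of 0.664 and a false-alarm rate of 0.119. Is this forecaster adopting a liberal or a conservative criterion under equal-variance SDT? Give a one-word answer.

z(H) = 0.423, z(FA) = -1.180
c = −½·(z(H) + z(FA)) = 0.3785
c > 0 → conservative criterion (biased toward responding “no”).

conservative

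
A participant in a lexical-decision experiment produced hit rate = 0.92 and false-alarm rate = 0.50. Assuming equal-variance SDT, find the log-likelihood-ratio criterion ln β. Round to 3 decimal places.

Φ⁻¹(H) = 1.4051
Φ⁻¹(FA) = 0.0000
ln β = −½·[z(H)² − z(FA)²] = −0.5 × (1.9743 − 0.0000) = -0.98715

ln β = -0.987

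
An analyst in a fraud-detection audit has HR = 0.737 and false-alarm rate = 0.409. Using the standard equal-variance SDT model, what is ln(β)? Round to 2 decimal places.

Φ⁻¹(H) = Φ⁻¹(0.737) = 0.634
Φ⁻¹(FA) = Φ⁻¹(0.409) = -0.230
ln β = −½·[z(H)² − z(FA)²] = −0.5 × (0.402 − 0.053) = -0.1745

ln β = -0.17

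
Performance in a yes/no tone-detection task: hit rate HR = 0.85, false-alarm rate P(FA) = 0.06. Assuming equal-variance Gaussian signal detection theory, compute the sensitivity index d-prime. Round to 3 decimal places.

d-prime = 2.591

Φ⁻¹(0.85) = 1.0364, Φ⁻¹(0.06) = -1.5548
d' = z(H) − z(FA) = 1.0364 − (-1.5548) = 2.5912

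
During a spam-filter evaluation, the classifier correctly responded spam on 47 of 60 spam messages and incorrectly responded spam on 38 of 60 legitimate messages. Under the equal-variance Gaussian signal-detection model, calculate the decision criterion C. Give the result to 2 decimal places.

C = -0.56

H = 47/60 = 0.7833
FA = 38/60 = 0.6333
Φ⁻¹(H) = 0.783
Φ⁻¹(FA) = 0.341
c = −½·[z(H) + z(FA)] = −0.5 × (0.783 + 0.341) = -0.562
c < 0: the classifier has a liberal response bias.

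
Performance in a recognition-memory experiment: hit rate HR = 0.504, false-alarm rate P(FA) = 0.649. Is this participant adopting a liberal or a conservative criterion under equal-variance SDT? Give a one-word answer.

z(H) = 0.010, z(FA) = 0.383
c = −½·(z(H) + z(FA)) = -0.1965
c < 0 → liberal criterion (biased toward responding “yes”).

liberal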